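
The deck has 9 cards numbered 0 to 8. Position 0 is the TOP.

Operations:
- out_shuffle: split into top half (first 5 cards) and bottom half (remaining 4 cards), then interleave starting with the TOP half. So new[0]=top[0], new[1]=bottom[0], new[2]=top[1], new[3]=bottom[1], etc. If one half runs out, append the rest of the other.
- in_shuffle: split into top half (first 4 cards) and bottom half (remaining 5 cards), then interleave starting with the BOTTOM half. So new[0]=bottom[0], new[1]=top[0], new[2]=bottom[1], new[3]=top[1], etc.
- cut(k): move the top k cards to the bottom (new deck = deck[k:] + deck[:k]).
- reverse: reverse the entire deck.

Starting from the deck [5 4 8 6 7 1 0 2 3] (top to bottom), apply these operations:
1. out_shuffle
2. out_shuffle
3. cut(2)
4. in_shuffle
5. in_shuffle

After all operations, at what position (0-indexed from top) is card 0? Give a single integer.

After op 1 (out_shuffle): [5 1 4 0 8 2 6 3 7]
After op 2 (out_shuffle): [5 2 1 6 4 3 0 7 8]
After op 3 (cut(2)): [1 6 4 3 0 7 8 5 2]
After op 4 (in_shuffle): [0 1 7 6 8 4 5 3 2]
After op 5 (in_shuffle): [8 0 4 1 5 7 3 6 2]
Card 0 is at position 1.

Answer: 1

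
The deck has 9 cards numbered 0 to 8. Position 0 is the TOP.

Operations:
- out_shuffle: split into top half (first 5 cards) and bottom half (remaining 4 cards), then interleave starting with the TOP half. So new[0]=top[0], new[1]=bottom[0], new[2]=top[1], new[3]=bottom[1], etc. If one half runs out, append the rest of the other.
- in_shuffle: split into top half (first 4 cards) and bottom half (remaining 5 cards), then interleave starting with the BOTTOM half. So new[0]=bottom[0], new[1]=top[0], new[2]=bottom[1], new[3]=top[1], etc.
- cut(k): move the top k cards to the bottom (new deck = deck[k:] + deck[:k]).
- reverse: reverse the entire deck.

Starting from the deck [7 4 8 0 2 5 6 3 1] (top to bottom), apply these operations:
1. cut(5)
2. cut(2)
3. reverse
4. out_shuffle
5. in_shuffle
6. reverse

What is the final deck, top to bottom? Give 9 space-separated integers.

Answer: 8 7 3 5 0 4 1 6 2

Derivation:
After op 1 (cut(5)): [5 6 3 1 7 4 8 0 2]
After op 2 (cut(2)): [3 1 7 4 8 0 2 5 6]
After op 3 (reverse): [6 5 2 0 8 4 7 1 3]
After op 4 (out_shuffle): [6 4 5 7 2 1 0 3 8]
After op 5 (in_shuffle): [2 6 1 4 0 5 3 7 8]
After op 6 (reverse): [8 7 3 5 0 4 1 6 2]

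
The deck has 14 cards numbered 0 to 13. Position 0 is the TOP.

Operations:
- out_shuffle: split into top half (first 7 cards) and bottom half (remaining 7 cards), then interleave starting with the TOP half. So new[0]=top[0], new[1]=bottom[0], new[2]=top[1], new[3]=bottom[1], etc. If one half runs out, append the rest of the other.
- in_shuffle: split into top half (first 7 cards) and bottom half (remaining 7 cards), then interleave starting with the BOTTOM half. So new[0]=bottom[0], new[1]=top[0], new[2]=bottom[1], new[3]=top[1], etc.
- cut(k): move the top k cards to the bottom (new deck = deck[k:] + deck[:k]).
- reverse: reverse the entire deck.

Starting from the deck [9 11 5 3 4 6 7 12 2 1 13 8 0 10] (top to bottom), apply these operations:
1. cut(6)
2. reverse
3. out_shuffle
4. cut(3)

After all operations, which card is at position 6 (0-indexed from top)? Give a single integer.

Answer: 2

Derivation:
After op 1 (cut(6)): [7 12 2 1 13 8 0 10 9 11 5 3 4 6]
After op 2 (reverse): [6 4 3 5 11 9 10 0 8 13 1 2 12 7]
After op 3 (out_shuffle): [6 0 4 8 3 13 5 1 11 2 9 12 10 7]
After op 4 (cut(3)): [8 3 13 5 1 11 2 9 12 10 7 6 0 4]
Position 6: card 2.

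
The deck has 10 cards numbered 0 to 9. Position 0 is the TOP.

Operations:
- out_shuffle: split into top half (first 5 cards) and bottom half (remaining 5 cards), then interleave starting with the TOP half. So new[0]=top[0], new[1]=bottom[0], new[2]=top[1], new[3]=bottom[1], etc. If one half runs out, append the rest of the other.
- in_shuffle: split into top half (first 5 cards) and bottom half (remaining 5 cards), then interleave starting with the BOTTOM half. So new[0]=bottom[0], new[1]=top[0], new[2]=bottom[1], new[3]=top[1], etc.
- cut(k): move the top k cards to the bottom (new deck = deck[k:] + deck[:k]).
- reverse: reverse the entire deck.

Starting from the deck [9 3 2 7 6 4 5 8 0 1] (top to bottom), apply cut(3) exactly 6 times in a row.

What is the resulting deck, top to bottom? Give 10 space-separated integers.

Answer: 0 1 9 3 2 7 6 4 5 8

Derivation:
After op 1 (cut(3)): [7 6 4 5 8 0 1 9 3 2]
After op 2 (cut(3)): [5 8 0 1 9 3 2 7 6 4]
After op 3 (cut(3)): [1 9 3 2 7 6 4 5 8 0]
After op 4 (cut(3)): [2 7 6 4 5 8 0 1 9 3]
After op 5 (cut(3)): [4 5 8 0 1 9 3 2 7 6]
After op 6 (cut(3)): [0 1 9 3 2 7 6 4 5 8]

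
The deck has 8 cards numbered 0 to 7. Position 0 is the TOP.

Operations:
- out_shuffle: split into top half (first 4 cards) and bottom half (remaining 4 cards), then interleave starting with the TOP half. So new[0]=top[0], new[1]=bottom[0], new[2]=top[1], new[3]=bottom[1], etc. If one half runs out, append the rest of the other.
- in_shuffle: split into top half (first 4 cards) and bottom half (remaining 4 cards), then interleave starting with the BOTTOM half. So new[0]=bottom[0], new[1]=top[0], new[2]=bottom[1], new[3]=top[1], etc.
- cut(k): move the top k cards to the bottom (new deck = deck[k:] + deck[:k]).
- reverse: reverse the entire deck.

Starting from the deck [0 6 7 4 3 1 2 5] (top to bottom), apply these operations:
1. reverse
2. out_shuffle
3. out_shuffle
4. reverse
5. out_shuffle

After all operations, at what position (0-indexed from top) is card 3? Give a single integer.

After op 1 (reverse): [5 2 1 3 4 7 6 0]
After op 2 (out_shuffle): [5 4 2 7 1 6 3 0]
After op 3 (out_shuffle): [5 1 4 6 2 3 7 0]
After op 4 (reverse): [0 7 3 2 6 4 1 5]
After op 5 (out_shuffle): [0 6 7 4 3 1 2 5]
Card 3 is at position 4.

Answer: 4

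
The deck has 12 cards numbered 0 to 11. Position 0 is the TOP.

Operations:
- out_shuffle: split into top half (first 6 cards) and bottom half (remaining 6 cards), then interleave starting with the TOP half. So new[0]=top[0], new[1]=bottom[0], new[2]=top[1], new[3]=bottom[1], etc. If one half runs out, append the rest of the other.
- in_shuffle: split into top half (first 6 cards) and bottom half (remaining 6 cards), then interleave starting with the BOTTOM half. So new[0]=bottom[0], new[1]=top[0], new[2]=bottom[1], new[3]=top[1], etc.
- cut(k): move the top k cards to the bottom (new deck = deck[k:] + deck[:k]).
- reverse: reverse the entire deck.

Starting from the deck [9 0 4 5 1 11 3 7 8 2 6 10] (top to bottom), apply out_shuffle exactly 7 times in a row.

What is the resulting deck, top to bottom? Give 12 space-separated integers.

After op 1 (out_shuffle): [9 3 0 7 4 8 5 2 1 6 11 10]
After op 2 (out_shuffle): [9 5 3 2 0 1 7 6 4 11 8 10]
After op 3 (out_shuffle): [9 7 5 6 3 4 2 11 0 8 1 10]
After op 4 (out_shuffle): [9 2 7 11 5 0 6 8 3 1 4 10]
After op 5 (out_shuffle): [9 6 2 8 7 3 11 1 5 4 0 10]
After op 6 (out_shuffle): [9 11 6 1 2 5 8 4 7 0 3 10]
After op 7 (out_shuffle): [9 8 11 4 6 7 1 0 2 3 5 10]

Answer: 9 8 11 4 6 7 1 0 2 3 5 10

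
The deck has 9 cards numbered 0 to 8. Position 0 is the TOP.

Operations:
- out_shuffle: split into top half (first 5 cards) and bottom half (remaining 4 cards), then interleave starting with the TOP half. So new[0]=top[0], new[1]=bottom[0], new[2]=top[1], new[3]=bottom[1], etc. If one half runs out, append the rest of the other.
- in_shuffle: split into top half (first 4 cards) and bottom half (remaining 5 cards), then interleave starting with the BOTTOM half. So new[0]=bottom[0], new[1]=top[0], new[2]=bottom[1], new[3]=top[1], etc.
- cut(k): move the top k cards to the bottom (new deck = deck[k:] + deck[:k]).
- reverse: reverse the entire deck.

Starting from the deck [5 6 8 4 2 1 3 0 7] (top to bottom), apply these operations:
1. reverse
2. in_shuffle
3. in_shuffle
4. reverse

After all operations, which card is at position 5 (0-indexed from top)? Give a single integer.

After op 1 (reverse): [7 0 3 1 2 4 8 6 5]
After op 2 (in_shuffle): [2 7 4 0 8 3 6 1 5]
After op 3 (in_shuffle): [8 2 3 7 6 4 1 0 5]
After op 4 (reverse): [5 0 1 4 6 7 3 2 8]
Position 5: card 7.

Answer: 7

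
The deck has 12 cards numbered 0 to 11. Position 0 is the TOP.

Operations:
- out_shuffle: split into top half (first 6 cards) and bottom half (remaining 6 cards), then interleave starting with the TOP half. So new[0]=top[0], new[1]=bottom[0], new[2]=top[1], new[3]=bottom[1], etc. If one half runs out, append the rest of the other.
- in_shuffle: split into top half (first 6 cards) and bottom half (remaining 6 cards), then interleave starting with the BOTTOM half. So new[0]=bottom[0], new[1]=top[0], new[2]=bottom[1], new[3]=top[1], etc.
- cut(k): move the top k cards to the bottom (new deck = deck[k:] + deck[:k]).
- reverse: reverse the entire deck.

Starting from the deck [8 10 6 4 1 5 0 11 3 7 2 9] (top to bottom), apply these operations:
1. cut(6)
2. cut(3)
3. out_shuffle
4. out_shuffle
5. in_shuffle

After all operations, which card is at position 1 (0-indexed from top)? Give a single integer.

After op 1 (cut(6)): [0 11 3 7 2 9 8 10 6 4 1 5]
After op 2 (cut(3)): [7 2 9 8 10 6 4 1 5 0 11 3]
After op 3 (out_shuffle): [7 4 2 1 9 5 8 0 10 11 6 3]
After op 4 (out_shuffle): [7 8 4 0 2 10 1 11 9 6 5 3]
After op 5 (in_shuffle): [1 7 11 8 9 4 6 0 5 2 3 10]
Position 1: card 7.

Answer: 7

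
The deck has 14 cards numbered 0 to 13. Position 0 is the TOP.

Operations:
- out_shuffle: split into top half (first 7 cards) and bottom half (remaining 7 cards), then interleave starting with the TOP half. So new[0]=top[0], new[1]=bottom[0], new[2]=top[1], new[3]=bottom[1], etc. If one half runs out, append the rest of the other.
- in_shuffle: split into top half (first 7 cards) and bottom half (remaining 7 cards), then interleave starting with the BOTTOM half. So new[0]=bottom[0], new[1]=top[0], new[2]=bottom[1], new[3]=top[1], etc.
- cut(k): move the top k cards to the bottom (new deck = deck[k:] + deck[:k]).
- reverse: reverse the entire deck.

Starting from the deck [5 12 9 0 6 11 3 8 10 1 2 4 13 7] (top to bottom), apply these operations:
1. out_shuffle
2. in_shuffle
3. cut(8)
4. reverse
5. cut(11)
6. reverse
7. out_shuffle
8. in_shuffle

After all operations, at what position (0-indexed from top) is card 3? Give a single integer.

After op 1 (out_shuffle): [5 8 12 10 9 1 0 2 6 4 11 13 3 7]
After op 2 (in_shuffle): [2 5 6 8 4 12 11 10 13 9 3 1 7 0]
After op 3 (cut(8)): [13 9 3 1 7 0 2 5 6 8 4 12 11 10]
After op 4 (reverse): [10 11 12 4 8 6 5 2 0 7 1 3 9 13]
After op 5 (cut(11)): [3 9 13 10 11 12 4 8 6 5 2 0 7 1]
After op 6 (reverse): [1 7 0 2 5 6 8 4 12 11 10 13 9 3]
After op 7 (out_shuffle): [1 4 7 12 0 11 2 10 5 13 6 9 8 3]
After op 8 (in_shuffle): [10 1 5 4 13 7 6 12 9 0 8 11 3 2]
Card 3 is at position 12.

Answer: 12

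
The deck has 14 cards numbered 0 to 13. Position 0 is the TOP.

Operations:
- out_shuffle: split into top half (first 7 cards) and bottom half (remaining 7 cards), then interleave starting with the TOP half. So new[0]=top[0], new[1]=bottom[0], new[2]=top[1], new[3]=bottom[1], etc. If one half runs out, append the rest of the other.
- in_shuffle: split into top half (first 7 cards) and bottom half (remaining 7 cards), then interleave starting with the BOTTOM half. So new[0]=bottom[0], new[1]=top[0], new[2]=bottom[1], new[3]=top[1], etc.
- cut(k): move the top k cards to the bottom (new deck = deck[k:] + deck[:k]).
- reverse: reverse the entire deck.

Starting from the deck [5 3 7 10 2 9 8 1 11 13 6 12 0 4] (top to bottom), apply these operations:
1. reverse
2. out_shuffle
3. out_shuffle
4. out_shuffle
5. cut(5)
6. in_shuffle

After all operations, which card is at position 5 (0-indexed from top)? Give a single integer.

After op 1 (reverse): [4 0 12 6 13 11 1 8 9 2 10 7 3 5]
After op 2 (out_shuffle): [4 8 0 9 12 2 6 10 13 7 11 3 1 5]
After op 3 (out_shuffle): [4 10 8 13 0 7 9 11 12 3 2 1 6 5]
After op 4 (out_shuffle): [4 11 10 12 8 3 13 2 0 1 7 6 9 5]
After op 5 (cut(5)): [3 13 2 0 1 7 6 9 5 4 11 10 12 8]
After op 6 (in_shuffle): [9 3 5 13 4 2 11 0 10 1 12 7 8 6]
Position 5: card 2.

Answer: 2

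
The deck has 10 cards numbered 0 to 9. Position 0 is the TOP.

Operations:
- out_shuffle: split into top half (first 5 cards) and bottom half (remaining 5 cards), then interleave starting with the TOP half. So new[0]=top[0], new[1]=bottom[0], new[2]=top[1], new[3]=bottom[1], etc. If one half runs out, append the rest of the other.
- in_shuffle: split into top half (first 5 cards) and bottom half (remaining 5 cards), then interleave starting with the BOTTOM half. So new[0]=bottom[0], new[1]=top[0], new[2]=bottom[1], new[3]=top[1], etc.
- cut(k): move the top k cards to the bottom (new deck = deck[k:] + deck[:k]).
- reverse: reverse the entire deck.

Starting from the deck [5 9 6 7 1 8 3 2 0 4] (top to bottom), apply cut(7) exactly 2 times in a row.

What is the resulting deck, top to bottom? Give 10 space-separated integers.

After op 1 (cut(7)): [2 0 4 5 9 6 7 1 8 3]
After op 2 (cut(7)): [1 8 3 2 0 4 5 9 6 7]

Answer: 1 8 3 2 0 4 5 9 6 7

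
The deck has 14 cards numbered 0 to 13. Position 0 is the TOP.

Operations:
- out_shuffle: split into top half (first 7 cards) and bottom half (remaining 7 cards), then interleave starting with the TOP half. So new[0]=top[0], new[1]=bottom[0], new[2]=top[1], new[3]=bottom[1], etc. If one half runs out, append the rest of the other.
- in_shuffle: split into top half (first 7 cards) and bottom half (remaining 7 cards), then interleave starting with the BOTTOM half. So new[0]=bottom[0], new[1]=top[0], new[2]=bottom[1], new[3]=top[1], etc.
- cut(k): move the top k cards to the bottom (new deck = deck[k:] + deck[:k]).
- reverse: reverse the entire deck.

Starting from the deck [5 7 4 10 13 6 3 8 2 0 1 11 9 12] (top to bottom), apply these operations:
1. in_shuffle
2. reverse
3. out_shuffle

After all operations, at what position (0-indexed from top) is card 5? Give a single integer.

After op 1 (in_shuffle): [8 5 2 7 0 4 1 10 11 13 9 6 12 3]
After op 2 (reverse): [3 12 6 9 13 11 10 1 4 0 7 2 5 8]
After op 3 (out_shuffle): [3 1 12 4 6 0 9 7 13 2 11 5 10 8]
Card 5 is at position 11.

Answer: 11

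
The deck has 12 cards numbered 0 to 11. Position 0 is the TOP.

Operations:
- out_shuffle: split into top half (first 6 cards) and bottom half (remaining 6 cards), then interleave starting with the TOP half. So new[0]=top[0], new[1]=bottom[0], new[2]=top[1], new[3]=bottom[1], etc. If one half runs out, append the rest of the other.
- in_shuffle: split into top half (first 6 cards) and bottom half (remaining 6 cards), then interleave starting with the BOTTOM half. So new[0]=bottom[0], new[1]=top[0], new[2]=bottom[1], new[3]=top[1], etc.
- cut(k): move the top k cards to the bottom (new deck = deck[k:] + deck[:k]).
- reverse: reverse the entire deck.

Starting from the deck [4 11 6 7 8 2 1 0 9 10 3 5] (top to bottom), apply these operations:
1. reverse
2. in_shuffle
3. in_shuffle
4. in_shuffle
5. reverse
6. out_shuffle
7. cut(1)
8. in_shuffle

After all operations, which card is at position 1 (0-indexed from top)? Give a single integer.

Answer: 9

Derivation:
After op 1 (reverse): [5 3 10 9 0 1 2 8 7 6 11 4]
After op 2 (in_shuffle): [2 5 8 3 7 10 6 9 11 0 4 1]
After op 3 (in_shuffle): [6 2 9 5 11 8 0 3 4 7 1 10]
After op 4 (in_shuffle): [0 6 3 2 4 9 7 5 1 11 10 8]
After op 5 (reverse): [8 10 11 1 5 7 9 4 2 3 6 0]
After op 6 (out_shuffle): [8 9 10 4 11 2 1 3 5 6 7 0]
After op 7 (cut(1)): [9 10 4 11 2 1 3 5 6 7 0 8]
After op 8 (in_shuffle): [3 9 5 10 6 4 7 11 0 2 8 1]
Position 1: card 9.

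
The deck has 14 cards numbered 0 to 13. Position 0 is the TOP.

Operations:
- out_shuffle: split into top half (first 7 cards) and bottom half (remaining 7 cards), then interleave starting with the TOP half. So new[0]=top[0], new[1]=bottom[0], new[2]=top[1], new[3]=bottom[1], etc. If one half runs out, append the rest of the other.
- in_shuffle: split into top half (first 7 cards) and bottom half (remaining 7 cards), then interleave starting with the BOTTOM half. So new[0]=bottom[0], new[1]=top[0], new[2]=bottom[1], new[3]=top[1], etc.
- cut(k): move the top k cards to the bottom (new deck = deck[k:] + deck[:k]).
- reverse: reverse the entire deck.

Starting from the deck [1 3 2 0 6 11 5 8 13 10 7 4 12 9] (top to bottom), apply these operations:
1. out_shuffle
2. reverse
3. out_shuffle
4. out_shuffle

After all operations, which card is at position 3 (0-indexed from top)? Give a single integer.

Answer: 4

Derivation:
After op 1 (out_shuffle): [1 8 3 13 2 10 0 7 6 4 11 12 5 9]
After op 2 (reverse): [9 5 12 11 4 6 7 0 10 2 13 3 8 1]
After op 3 (out_shuffle): [9 0 5 10 12 2 11 13 4 3 6 8 7 1]
After op 4 (out_shuffle): [9 13 0 4 5 3 10 6 12 8 2 7 11 1]
Position 3: card 4.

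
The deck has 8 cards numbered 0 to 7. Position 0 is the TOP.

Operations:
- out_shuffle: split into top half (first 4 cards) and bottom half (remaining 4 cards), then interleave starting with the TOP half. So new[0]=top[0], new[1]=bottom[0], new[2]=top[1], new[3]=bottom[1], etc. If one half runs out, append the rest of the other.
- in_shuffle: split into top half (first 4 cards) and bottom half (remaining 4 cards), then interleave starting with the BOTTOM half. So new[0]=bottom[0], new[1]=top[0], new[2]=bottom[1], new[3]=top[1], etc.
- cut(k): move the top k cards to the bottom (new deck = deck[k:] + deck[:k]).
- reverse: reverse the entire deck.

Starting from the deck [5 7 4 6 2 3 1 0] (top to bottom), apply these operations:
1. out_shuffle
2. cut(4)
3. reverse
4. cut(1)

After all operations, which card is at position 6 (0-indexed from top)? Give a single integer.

Answer: 4

Derivation:
After op 1 (out_shuffle): [5 2 7 3 4 1 6 0]
After op 2 (cut(4)): [4 1 6 0 5 2 7 3]
After op 3 (reverse): [3 7 2 5 0 6 1 4]
After op 4 (cut(1)): [7 2 5 0 6 1 4 3]
Position 6: card 4.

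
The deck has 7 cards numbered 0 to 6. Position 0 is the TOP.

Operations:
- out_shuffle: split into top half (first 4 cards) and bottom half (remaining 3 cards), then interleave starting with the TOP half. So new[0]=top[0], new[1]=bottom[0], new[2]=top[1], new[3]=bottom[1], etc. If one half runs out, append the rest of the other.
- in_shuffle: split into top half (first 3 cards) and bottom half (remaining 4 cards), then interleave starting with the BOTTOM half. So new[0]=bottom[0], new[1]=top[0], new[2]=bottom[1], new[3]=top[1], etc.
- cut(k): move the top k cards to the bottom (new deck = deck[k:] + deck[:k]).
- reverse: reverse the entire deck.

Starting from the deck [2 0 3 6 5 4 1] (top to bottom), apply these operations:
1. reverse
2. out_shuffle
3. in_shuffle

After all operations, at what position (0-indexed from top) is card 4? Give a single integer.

Answer: 5

Derivation:
After op 1 (reverse): [1 4 5 6 3 0 2]
After op 2 (out_shuffle): [1 3 4 0 5 2 6]
After op 3 (in_shuffle): [0 1 5 3 2 4 6]
Card 4 is at position 5.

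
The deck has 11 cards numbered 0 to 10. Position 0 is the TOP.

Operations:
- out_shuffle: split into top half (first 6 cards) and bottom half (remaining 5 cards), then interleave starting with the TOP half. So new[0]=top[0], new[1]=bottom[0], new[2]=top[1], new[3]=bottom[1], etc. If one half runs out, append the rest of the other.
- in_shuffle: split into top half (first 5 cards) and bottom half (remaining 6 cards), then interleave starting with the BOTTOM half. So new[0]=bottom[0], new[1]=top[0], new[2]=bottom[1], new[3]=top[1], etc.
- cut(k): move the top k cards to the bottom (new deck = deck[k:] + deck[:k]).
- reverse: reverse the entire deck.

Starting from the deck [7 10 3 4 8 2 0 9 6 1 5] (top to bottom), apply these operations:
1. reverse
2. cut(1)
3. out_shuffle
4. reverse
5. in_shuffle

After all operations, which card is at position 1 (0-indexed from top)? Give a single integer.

Answer: 8

Derivation:
After op 1 (reverse): [5 1 6 9 0 2 8 4 3 10 7]
After op 2 (cut(1)): [1 6 9 0 2 8 4 3 10 7 5]
After op 3 (out_shuffle): [1 4 6 3 9 10 0 7 2 5 8]
After op 4 (reverse): [8 5 2 7 0 10 9 3 6 4 1]
After op 5 (in_shuffle): [10 8 9 5 3 2 6 7 4 0 1]
Position 1: card 8.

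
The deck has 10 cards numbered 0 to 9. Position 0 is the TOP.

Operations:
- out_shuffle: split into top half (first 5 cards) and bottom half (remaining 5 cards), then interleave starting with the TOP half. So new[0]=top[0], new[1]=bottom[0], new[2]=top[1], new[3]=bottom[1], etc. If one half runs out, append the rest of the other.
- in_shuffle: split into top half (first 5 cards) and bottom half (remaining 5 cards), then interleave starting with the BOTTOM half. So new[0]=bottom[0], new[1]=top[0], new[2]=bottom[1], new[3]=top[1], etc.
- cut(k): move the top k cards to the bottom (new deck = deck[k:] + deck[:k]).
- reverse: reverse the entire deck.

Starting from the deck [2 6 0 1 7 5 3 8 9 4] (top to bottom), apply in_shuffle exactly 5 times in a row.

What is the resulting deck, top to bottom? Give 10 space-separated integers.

Answer: 4 9 8 3 5 7 1 0 6 2

Derivation:
After op 1 (in_shuffle): [5 2 3 6 8 0 9 1 4 7]
After op 2 (in_shuffle): [0 5 9 2 1 3 4 6 7 8]
After op 3 (in_shuffle): [3 0 4 5 6 9 7 2 8 1]
After op 4 (in_shuffle): [9 3 7 0 2 4 8 5 1 6]
After op 5 (in_shuffle): [4 9 8 3 5 7 1 0 6 2]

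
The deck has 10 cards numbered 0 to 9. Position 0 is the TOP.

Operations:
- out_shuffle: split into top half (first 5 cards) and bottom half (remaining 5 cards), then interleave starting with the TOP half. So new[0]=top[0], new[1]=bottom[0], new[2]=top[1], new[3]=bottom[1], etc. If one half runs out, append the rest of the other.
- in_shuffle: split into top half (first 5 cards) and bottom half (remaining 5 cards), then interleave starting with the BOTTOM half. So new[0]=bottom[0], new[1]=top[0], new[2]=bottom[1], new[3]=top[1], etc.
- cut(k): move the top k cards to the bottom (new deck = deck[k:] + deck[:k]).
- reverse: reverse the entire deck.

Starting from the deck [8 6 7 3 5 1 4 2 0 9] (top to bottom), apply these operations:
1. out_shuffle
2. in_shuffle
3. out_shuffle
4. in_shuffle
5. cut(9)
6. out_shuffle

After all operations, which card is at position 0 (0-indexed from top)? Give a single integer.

Answer: 3

Derivation:
After op 1 (out_shuffle): [8 1 6 4 7 2 3 0 5 9]
After op 2 (in_shuffle): [2 8 3 1 0 6 5 4 9 7]
After op 3 (out_shuffle): [2 6 8 5 3 4 1 9 0 7]
After op 4 (in_shuffle): [4 2 1 6 9 8 0 5 7 3]
After op 5 (cut(9)): [3 4 2 1 6 9 8 0 5 7]
After op 6 (out_shuffle): [3 9 4 8 2 0 1 5 6 7]
Position 0: card 3.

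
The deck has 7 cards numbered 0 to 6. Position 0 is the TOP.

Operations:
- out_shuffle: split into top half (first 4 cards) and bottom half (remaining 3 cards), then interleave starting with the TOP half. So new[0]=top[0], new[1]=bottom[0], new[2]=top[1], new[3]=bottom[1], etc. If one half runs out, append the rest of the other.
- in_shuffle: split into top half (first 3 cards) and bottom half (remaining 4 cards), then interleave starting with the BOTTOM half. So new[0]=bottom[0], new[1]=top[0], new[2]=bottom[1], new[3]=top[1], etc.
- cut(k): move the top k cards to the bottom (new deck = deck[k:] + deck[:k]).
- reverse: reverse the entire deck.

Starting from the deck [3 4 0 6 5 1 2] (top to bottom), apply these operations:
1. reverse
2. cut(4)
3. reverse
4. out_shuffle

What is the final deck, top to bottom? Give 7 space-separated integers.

Answer: 6 3 5 4 1 0 2

Derivation:
After op 1 (reverse): [2 1 5 6 0 4 3]
After op 2 (cut(4)): [0 4 3 2 1 5 6]
After op 3 (reverse): [6 5 1 2 3 4 0]
After op 4 (out_shuffle): [6 3 5 4 1 0 2]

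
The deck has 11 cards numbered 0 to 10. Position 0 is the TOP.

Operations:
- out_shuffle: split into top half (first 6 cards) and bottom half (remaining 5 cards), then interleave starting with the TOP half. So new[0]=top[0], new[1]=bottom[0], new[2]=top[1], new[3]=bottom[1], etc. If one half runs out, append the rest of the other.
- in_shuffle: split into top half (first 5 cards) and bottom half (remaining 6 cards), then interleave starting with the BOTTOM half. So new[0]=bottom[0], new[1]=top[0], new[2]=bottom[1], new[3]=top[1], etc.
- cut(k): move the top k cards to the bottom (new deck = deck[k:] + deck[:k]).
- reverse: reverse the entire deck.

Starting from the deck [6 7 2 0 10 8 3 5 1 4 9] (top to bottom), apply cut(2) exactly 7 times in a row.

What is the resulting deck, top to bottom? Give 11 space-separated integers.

After op 1 (cut(2)): [2 0 10 8 3 5 1 4 9 6 7]
After op 2 (cut(2)): [10 8 3 5 1 4 9 6 7 2 0]
After op 3 (cut(2)): [3 5 1 4 9 6 7 2 0 10 8]
After op 4 (cut(2)): [1 4 9 6 7 2 0 10 8 3 5]
After op 5 (cut(2)): [9 6 7 2 0 10 8 3 5 1 4]
After op 6 (cut(2)): [7 2 0 10 8 3 5 1 4 9 6]
After op 7 (cut(2)): [0 10 8 3 5 1 4 9 6 7 2]

Answer: 0 10 8 3 5 1 4 9 6 7 2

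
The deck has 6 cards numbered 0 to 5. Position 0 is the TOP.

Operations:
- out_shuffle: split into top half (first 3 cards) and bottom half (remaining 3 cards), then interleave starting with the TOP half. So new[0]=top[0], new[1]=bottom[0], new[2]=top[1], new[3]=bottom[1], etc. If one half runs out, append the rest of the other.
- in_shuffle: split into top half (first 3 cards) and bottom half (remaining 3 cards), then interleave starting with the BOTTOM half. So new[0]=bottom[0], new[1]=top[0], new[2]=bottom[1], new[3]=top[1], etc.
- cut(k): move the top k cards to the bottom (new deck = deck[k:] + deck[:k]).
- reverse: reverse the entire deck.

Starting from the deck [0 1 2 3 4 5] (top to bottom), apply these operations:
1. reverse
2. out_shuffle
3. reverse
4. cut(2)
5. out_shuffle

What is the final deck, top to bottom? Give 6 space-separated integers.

Answer: 1 5 4 0 2 3

Derivation:
After op 1 (reverse): [5 4 3 2 1 0]
After op 2 (out_shuffle): [5 2 4 1 3 0]
After op 3 (reverse): [0 3 1 4 2 5]
After op 4 (cut(2)): [1 4 2 5 0 3]
After op 5 (out_shuffle): [1 5 4 0 2 3]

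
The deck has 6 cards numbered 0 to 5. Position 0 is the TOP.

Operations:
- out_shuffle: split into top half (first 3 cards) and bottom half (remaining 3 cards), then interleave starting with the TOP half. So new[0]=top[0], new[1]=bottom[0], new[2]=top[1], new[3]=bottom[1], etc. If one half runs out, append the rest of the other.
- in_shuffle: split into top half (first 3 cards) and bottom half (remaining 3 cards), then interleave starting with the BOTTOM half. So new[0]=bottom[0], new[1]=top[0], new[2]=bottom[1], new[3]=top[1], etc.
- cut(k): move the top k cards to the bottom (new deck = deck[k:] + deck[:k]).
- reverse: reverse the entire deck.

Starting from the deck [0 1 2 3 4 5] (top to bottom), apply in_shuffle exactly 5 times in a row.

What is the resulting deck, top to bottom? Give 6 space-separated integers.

After op 1 (in_shuffle): [3 0 4 1 5 2]
After op 2 (in_shuffle): [1 3 5 0 2 4]
After op 3 (in_shuffle): [0 1 2 3 4 5]
After op 4 (in_shuffle): [3 0 4 1 5 2]
After op 5 (in_shuffle): [1 3 5 0 2 4]

Answer: 1 3 5 0 2 4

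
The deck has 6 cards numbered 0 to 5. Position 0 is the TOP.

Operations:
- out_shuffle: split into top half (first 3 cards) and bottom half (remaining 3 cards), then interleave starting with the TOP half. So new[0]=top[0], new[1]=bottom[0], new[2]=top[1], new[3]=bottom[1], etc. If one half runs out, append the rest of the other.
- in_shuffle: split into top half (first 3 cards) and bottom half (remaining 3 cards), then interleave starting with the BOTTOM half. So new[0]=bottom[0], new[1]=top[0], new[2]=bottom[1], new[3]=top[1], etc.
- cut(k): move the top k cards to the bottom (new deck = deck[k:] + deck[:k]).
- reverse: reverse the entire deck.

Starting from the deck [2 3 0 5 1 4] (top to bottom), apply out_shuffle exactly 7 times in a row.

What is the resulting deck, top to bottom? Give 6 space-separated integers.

After op 1 (out_shuffle): [2 5 3 1 0 4]
After op 2 (out_shuffle): [2 1 5 0 3 4]
After op 3 (out_shuffle): [2 0 1 3 5 4]
After op 4 (out_shuffle): [2 3 0 5 1 4]
After op 5 (out_shuffle): [2 5 3 1 0 4]
After op 6 (out_shuffle): [2 1 5 0 3 4]
After op 7 (out_shuffle): [2 0 1 3 5 4]

Answer: 2 0 1 3 5 4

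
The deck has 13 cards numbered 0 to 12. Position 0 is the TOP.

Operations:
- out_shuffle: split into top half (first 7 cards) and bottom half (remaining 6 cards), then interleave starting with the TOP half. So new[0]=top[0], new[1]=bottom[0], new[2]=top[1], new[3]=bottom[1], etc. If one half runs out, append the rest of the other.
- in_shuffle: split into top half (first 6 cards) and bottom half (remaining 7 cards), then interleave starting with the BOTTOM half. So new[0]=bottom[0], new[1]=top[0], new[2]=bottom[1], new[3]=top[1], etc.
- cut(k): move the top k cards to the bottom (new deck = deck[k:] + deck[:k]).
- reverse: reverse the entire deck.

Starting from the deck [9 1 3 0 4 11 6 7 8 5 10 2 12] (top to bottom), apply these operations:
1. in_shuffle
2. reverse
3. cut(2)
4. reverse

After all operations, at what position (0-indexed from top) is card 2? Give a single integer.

After op 1 (in_shuffle): [6 9 7 1 8 3 5 0 10 4 2 11 12]
After op 2 (reverse): [12 11 2 4 10 0 5 3 8 1 7 9 6]
After op 3 (cut(2)): [2 4 10 0 5 3 8 1 7 9 6 12 11]
After op 4 (reverse): [11 12 6 9 7 1 8 3 5 0 10 4 2]
Card 2 is at position 12.

Answer: 12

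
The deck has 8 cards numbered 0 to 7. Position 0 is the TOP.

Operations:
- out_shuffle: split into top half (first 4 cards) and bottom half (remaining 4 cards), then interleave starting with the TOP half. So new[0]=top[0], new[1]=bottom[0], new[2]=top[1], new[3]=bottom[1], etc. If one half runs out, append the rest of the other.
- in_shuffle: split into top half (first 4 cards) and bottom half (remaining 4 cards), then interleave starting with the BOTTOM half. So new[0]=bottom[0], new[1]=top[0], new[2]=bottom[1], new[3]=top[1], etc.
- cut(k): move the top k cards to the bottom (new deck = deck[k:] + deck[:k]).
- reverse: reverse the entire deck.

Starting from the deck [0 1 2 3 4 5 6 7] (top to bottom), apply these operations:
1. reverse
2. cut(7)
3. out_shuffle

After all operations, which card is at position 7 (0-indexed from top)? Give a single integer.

After op 1 (reverse): [7 6 5 4 3 2 1 0]
After op 2 (cut(7)): [0 7 6 5 4 3 2 1]
After op 3 (out_shuffle): [0 4 7 3 6 2 5 1]
Position 7: card 1.

Answer: 1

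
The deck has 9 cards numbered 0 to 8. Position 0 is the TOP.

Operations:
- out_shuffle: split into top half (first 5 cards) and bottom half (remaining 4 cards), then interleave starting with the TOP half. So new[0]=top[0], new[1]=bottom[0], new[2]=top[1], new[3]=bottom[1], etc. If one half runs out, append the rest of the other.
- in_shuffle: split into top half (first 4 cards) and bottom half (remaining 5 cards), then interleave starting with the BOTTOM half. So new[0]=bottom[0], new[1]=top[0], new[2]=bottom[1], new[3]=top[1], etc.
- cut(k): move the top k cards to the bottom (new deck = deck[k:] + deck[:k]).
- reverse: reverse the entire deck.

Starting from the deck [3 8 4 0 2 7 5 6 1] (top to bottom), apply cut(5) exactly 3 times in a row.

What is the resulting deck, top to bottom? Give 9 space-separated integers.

After op 1 (cut(5)): [7 5 6 1 3 8 4 0 2]
After op 2 (cut(5)): [8 4 0 2 7 5 6 1 3]
After op 3 (cut(5)): [5 6 1 3 8 4 0 2 7]

Answer: 5 6 1 3 8 4 0 2 7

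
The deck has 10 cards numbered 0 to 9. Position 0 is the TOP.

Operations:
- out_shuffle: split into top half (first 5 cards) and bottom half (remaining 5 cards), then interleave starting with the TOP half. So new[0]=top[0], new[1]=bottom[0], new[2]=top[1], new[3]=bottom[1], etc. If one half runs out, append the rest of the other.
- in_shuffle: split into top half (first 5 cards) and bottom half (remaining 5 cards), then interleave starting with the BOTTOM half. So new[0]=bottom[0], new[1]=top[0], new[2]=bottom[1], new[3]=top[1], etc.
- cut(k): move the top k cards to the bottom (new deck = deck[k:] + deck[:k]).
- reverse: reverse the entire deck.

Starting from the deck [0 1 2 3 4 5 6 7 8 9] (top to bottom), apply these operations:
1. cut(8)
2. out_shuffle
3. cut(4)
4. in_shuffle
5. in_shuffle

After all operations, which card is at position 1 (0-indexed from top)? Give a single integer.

After op 1 (cut(8)): [8 9 0 1 2 3 4 5 6 7]
After op 2 (out_shuffle): [8 3 9 4 0 5 1 6 2 7]
After op 3 (cut(4)): [0 5 1 6 2 7 8 3 9 4]
After op 4 (in_shuffle): [7 0 8 5 3 1 9 6 4 2]
After op 5 (in_shuffle): [1 7 9 0 6 8 4 5 2 3]
Position 1: card 7.

Answer: 7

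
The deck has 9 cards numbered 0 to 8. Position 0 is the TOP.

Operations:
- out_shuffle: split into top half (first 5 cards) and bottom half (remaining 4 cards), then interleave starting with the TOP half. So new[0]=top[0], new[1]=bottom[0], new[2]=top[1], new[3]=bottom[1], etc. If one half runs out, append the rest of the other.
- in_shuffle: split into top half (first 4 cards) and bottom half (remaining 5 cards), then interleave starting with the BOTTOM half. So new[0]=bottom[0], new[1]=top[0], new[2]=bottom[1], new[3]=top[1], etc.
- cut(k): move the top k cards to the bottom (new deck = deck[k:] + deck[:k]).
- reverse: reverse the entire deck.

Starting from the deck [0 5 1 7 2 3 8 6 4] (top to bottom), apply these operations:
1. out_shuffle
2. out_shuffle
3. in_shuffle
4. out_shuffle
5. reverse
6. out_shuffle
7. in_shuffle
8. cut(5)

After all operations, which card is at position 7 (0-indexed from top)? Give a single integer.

After op 1 (out_shuffle): [0 3 5 8 1 6 7 4 2]
After op 2 (out_shuffle): [0 6 3 7 5 4 8 2 1]
After op 3 (in_shuffle): [5 0 4 6 8 3 2 7 1]
After op 4 (out_shuffle): [5 3 0 2 4 7 6 1 8]
After op 5 (reverse): [8 1 6 7 4 2 0 3 5]
After op 6 (out_shuffle): [8 2 1 0 6 3 7 5 4]
After op 7 (in_shuffle): [6 8 3 2 7 1 5 0 4]
After op 8 (cut(5)): [1 5 0 4 6 8 3 2 7]
Position 7: card 2.

Answer: 2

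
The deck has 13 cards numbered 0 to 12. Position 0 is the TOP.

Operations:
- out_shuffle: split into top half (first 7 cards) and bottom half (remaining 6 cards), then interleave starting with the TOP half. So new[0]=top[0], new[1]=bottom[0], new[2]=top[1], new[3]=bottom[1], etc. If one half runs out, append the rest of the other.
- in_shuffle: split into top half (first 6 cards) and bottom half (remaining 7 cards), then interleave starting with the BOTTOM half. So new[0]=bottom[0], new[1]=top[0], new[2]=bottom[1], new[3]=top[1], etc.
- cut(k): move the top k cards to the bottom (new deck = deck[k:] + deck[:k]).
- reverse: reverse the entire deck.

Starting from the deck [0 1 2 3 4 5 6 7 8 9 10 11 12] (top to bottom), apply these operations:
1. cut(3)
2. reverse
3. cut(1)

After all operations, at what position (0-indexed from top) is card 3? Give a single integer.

Answer: 11

Derivation:
After op 1 (cut(3)): [3 4 5 6 7 8 9 10 11 12 0 1 2]
After op 2 (reverse): [2 1 0 12 11 10 9 8 7 6 5 4 3]
After op 3 (cut(1)): [1 0 12 11 10 9 8 7 6 5 4 3 2]
Card 3 is at position 11.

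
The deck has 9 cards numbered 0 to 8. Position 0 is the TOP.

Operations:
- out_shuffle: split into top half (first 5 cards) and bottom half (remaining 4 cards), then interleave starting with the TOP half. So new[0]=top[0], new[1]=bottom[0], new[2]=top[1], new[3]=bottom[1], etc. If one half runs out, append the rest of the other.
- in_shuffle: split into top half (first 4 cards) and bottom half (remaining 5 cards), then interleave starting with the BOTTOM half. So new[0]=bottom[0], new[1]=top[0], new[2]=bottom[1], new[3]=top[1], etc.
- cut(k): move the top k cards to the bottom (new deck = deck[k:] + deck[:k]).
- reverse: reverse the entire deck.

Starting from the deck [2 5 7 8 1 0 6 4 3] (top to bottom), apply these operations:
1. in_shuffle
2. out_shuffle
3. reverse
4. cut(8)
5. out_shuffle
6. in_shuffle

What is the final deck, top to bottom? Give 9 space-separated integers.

After op 1 (in_shuffle): [1 2 0 5 6 7 4 8 3]
After op 2 (out_shuffle): [1 7 2 4 0 8 5 3 6]
After op 3 (reverse): [6 3 5 8 0 4 2 7 1]
After op 4 (cut(8)): [1 6 3 5 8 0 4 2 7]
After op 5 (out_shuffle): [1 0 6 4 3 2 5 7 8]
After op 6 (in_shuffle): [3 1 2 0 5 6 7 4 8]

Answer: 3 1 2 0 5 6 7 4 8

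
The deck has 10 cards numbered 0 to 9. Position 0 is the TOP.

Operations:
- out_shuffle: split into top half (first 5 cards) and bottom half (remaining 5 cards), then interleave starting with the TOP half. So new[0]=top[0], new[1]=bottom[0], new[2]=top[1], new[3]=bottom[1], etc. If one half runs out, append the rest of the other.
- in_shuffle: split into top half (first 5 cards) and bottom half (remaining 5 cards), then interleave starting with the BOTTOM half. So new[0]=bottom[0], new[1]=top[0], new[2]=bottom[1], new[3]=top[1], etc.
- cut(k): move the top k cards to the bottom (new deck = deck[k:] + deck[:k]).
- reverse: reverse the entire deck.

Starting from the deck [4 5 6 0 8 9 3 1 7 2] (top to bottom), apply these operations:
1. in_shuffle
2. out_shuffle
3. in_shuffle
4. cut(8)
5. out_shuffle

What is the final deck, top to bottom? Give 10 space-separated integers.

Answer: 8 6 3 2 0 4 9 1 5 7

Derivation:
After op 1 (in_shuffle): [9 4 3 5 1 6 7 0 2 8]
After op 2 (out_shuffle): [9 6 4 7 3 0 5 2 1 8]
After op 3 (in_shuffle): [0 9 5 6 2 4 1 7 8 3]
After op 4 (cut(8)): [8 3 0 9 5 6 2 4 1 7]
After op 5 (out_shuffle): [8 6 3 2 0 4 9 1 5 7]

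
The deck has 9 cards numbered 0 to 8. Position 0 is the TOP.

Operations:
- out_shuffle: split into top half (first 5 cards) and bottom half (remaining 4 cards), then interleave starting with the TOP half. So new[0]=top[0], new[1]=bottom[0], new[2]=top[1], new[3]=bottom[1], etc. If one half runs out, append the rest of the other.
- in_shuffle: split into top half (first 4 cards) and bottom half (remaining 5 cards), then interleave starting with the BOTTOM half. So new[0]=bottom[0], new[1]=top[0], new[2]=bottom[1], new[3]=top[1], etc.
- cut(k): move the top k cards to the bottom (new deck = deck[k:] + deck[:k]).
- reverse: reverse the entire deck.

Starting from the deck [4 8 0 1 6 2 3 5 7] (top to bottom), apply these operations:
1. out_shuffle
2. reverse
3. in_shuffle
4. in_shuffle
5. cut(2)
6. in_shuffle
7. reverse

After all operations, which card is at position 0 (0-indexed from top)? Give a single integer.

After op 1 (out_shuffle): [4 2 8 3 0 5 1 7 6]
After op 2 (reverse): [6 7 1 5 0 3 8 2 4]
After op 3 (in_shuffle): [0 6 3 7 8 1 2 5 4]
After op 4 (in_shuffle): [8 0 1 6 2 3 5 7 4]
After op 5 (cut(2)): [1 6 2 3 5 7 4 8 0]
After op 6 (in_shuffle): [5 1 7 6 4 2 8 3 0]
After op 7 (reverse): [0 3 8 2 4 6 7 1 5]
Position 0: card 0.

Answer: 0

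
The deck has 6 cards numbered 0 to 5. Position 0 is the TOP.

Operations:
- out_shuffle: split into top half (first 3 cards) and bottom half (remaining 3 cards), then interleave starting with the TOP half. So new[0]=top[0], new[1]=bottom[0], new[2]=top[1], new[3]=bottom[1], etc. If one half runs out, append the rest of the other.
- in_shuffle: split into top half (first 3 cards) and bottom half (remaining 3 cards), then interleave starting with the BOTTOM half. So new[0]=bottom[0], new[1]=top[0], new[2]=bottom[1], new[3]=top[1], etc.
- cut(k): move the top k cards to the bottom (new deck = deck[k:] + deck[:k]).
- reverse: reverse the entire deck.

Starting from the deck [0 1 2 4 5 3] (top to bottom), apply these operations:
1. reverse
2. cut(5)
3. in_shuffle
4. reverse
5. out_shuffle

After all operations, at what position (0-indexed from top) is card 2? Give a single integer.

Answer: 1

Derivation:
After op 1 (reverse): [3 5 4 2 1 0]
After op 2 (cut(5)): [0 3 5 4 2 1]
After op 3 (in_shuffle): [4 0 2 3 1 5]
After op 4 (reverse): [5 1 3 2 0 4]
After op 5 (out_shuffle): [5 2 1 0 3 4]
Card 2 is at position 1.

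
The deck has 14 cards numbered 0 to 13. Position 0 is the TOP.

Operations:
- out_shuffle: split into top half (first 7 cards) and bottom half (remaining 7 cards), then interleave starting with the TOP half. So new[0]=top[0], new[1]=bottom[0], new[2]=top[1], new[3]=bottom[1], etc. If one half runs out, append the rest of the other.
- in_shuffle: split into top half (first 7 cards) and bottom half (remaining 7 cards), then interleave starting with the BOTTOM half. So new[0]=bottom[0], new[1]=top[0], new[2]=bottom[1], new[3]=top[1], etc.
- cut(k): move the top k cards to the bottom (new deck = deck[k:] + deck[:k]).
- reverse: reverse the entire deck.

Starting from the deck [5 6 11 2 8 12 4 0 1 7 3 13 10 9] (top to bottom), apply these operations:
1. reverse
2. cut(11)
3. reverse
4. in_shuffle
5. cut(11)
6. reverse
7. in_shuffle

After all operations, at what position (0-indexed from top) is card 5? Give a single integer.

After op 1 (reverse): [9 10 13 3 7 1 0 4 12 8 2 11 6 5]
After op 2 (cut(11)): [11 6 5 9 10 13 3 7 1 0 4 12 8 2]
After op 3 (reverse): [2 8 12 4 0 1 7 3 13 10 9 5 6 11]
After op 4 (in_shuffle): [3 2 13 8 10 12 9 4 5 0 6 1 11 7]
After op 5 (cut(11)): [1 11 7 3 2 13 8 10 12 9 4 5 0 6]
After op 6 (reverse): [6 0 5 4 9 12 10 8 13 2 3 7 11 1]
After op 7 (in_shuffle): [8 6 13 0 2 5 3 4 7 9 11 12 1 10]
Card 5 is at position 5.

Answer: 5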